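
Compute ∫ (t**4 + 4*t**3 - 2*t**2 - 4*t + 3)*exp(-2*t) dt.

(-2*t**4 - 12*t**3 - 14*t**2 - 6*t - 9)*exp(-2*t)/4 + C

Use integration by parts with u = t**4 + 4*t**3 - 2*t**2 - 4*t + 3, dv = exp(-2*t) dt, so v = -exp(-2*t)/2.
Apply parts 4 times (tabular method): alternate signs, differentiate u down to 0, integrate dv up.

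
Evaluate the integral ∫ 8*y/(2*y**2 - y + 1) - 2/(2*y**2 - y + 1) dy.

2*log(2*y**2 - y + 1) + C

Let u = 2*y**2 - y + 1, so du = (4*y - 1) dy.
Rewriting, the integral becomes 2·∫ 1/u du = 2·log(u).
Substituting back, u = 2*y**2 - y + 1.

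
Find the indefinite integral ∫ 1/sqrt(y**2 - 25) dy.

log(y + sqrt(y**2 - 25)) + C

Substitute y = 5·sec(θ), so dy = 5·sec(θ)*tan(θ) dθ and the radical becomes sqrt(y**2 - 25) = 5·tan(θ) by the Pythagorean identity.
Integrate the resulting trig expression in θ, then back-substitute sec(θ) = y/5, tan(θ) = sqrt(y**2 - 25)/5 (absorbing any constant into C).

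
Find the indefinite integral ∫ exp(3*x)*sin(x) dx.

Let I denote the integral. Integrate by parts with u = sin(x), dv = exp(3*x) dx, so v = exp(3*x)/3: I = exp(3*x)*sin(x)/3 − (1/3)·∫ exp(3*x)*cos(x) dx.
Apply parts again with u = cos(x), dv = exp(3*x) dx: ∫ exp(3*x)*cos(x) dx = exp(3*x)*cos(x)/3 + (1/3)·I. Substituting back brings back I: I = exp(3*x)*sin(x)/3 - exp(3*x)*cos(x)/9 − (1/9)·I.
Solving for I: (1 + 1/9)·I equals the remaining terms, so I = (9/10)·(exp(3*x)*sin(x)/3 - exp(3*x)*cos(x)/9).

3*exp(3*x)*sin(x)/10 - exp(3*x)*cos(x)/10 + C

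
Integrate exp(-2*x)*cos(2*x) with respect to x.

Let I denote the integral. Integrate by parts with u = cos(2*x), dv = exp(-2*x) dx, so v = -exp(-2*x)/2: I = -exp(-2*x)*cos(2*x)/2 − ∫ exp(-2*x)*sin(2*x) dx.
Apply parts again with u = sin(2*x), dv = exp(-2*x) dx: ∫ exp(-2*x)*sin(2*x) dx = -exp(-2*x)*sin(2*x)/2 + I. Substituting back brings back I: I = exp(-2*x)*sin(2*x)/2 - exp(-2*x)*cos(2*x)/2 − I.
Solving for I: (1 + 1)·I equals the remaining terms, so I = (1/2)·(exp(-2*x)*sin(2*x)/2 - exp(-2*x)*cos(2*x)/2).

exp(-2*x)*sin(2*x)/4 - exp(-2*x)*cos(2*x)/4 + C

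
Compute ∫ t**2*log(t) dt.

t**3*log(t)/3 - t**3/9 + C

Use integration by parts with u = log(t), dv = t**2 dt.
Then du = 1/t dt and v = t**3/3.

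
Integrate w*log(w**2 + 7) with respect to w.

Let u = w**2 + 7, so du = (2*w) dw.
The integral becomes (1/2)·∫ log(u) du; integrate by parts with u′=log(u), dv′=du.

w**2*log(w**2 + 7)/2 - w**2/2 + 7*log(w**2 + 7)/2 + C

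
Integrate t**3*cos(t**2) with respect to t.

Let u = t², du = 2t dt; rewrite as (1/2)∫ u^1·cos(1u) du.
Now integrate by parts 1 time.

t**2*sin(t**2)/2 + cos(t**2)/2 + C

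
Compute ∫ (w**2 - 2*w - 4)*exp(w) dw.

(w**2 - 4*w)*exp(w) + C

Use integration by parts with u = w**2 - 2*w - 4, dv = exp(w) dw, so v = exp(w).
Apply parts 2 times (tabular method): alternate signs, differentiate u down to 0, integrate dv up.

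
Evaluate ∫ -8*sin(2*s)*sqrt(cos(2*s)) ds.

Let u = cos(2*s), so du = (-2*sin(2*s)) ds.
Rewriting, the integral becomes 4·∫ √u du = 4·(2/3)u^(3/2).
Substituting back, u = cos(2*s).

8*cos(2*s)**(3/2)/3 + C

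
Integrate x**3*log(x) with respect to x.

x**4*log(x)/4 - x**4/16 + C

Use integration by parts with u = log(x), dv = x**3 dx.
Then du = 1/x dx and v = x**4/4.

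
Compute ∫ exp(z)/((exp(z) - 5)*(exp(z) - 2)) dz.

Let u = e^z, du = e^z dz.
The integral becomes ∫ du/((u-5)(u-2)); decompose into partial fractions.

log(exp(z) - 5)/3 - log(exp(z) - 2)/3 + C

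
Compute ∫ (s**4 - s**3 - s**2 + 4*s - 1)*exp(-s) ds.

(-s**4 - 3*s**3 - 8*s**2 - 20*s - 19)*exp(-s) + C

Use integration by parts with u = s**4 - s**3 - s**2 + 4*s - 1, dv = exp(-s) ds, so v = -exp(-s).
Apply parts 4 times (tabular method): alternate signs, differentiate u down to 0, integrate dv up.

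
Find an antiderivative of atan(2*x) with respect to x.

x*atan(2*x) - log(4*x**2 + 1)/4 + C

Use integration by parts with u = arctan(2*x), dv = dx.
Then du = 2/(4*x**2 + 1) dx.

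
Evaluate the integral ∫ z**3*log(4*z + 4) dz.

z**4*log(4*z + 4)/4 - z**4/16 + z**3/12 - z**2/8 + z/4 - log(z + 1)/4 + C

Use integration by parts with u = log(4*z + 4), dv = z**3 dz.
Then du = 4/(4*z + 4) dz and v = z**4/4.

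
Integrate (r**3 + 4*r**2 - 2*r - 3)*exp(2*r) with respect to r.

(4*r**3 + 10*r**2 - 18*r - 3)*exp(2*r)/8 + C

Use integration by parts with u = r**3 + 4*r**2 - 2*r - 3, dv = exp(2*r) dr, so v = exp(2*r)/2.
Apply parts 3 times (tabular method): alternate signs, differentiate u down to 0, integrate dv up.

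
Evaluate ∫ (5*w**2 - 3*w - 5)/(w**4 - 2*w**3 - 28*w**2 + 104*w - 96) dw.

Factor the denominator: (w - 4)*(w - 2)**2*(w + 6).
Partial-fraction decomposition: -193/(640*(w + 6)) - 163/(128*(w - 2)) - 9/(16*(w - 2)**2) + 63/(40*(w - 4)).
Integrate each term; A/(w−a) gives A·log|w−a|; A/(w−a)² gives −A/(w−a).

63*log(w - 4)/40 - 163*log(w - 2)/128 - 193*log(w + 6)/640 + 9/(16*w - 32) + C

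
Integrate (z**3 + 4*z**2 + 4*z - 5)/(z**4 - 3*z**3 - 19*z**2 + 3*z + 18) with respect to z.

379*log(z - 6)/315 - log(z - 1)/10 - 3*log(z + 1)/14 + log(z + 3)/9 + C

Factor the denominator: (z - 6)*(z - 1)*(z + 1)*(z + 3).
Partial-fraction decomposition: 1/(9*(z + 3)) - 3/(14*(z + 1)) - 1/(10*(z - 1)) + 379/(315*(z - 6)).
Integrate each term: A/(z−a) contributes A·log|z−a|.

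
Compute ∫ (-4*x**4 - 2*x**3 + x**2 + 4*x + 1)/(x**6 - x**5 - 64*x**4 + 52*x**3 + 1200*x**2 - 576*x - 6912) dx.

Factor the denominator: (x - 6)*(x - 4)**2*(x + 3)*(x + 4)*(x + 6).
Partial-fraction decomposition: 4739/(7200*(x + 6)) - 179/(256*(x + 4)) + 272/(1323*(x + 3)) + 351643/(313600*(x - 4)) + 1119/(1120*(x - 4)**2) - 1111/(864*(x - 6)).
Integrate each term; A/(x−a) gives A·log|x−a|; A/(x−a)² gives −A/(x−a).

-1111*log(x - 6)/864 + 351643*log(x - 4)/313600 + 272*log(x + 3)/1323 - 179*log(x + 4)/256 + 4739*log(x + 6)/7200 - 1119/(1120*x - 4480) + C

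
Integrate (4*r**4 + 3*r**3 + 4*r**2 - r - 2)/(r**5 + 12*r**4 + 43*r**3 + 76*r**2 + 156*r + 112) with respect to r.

Factor the denominator: (r + 1)*(r + 4)*(r + 7)*(r**2 + 4).
Partial-fraction decomposition: -(135*r + 274)/(530*(r**2 + 4)) + 4388/(477*(r + 7)) - 449/(90*(r + 4)) + 2/(45*(r + 1)).
Integrate each term; A/(r−a) gives A·log|r−a|; the (Br+D)/(r²+p²) term gives a log and an atan.

2*log(r + 1)/45 - 449*log(r + 4)/90 + 4388*log(r + 7)/477 - 27*log(r**2 + 4)/212 - 137*atan(r/2)/530 + C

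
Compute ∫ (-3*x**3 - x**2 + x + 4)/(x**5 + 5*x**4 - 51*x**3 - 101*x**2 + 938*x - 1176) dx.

-100*log(x - 4)/121 + 83*log(x - 3)/100 - 11*log(x - 2)/81 + 129617*log(x + 7)/980100 + 977/(990*x + 6930) + C

Factor the denominator: (x - 4)*(x - 3)*(x - 2)*(x + 7)**2.
Partial-fraction decomposition: 129617/(980100*(x + 7)) - 977/(990*(x + 7)**2) - 11/(81*(x - 2)) + 83/(100*(x - 3)) - 100/(121*(x - 4)).
Integrate each term; A/(x−a) gives A·log|x−a|; A/(x−a)² gives −A/(x−a).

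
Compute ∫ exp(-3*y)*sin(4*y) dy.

-3*exp(-3*y)*sin(4*y)/25 - 4*exp(-3*y)*cos(4*y)/25 + C

Let I denote the integral. Integrate by parts with u = sin(4*y), dv = exp(-3*y) dy, so v = -exp(-3*y)/3: I = -exp(-3*y)*sin(4*y)/3 + (4/3)·∫ exp(-3*y)*cos(4*y) dy.
Apply parts again with u = cos(4*y), dv = exp(-3*y) dy: ∫ exp(-3*y)*cos(4*y) dy = -exp(-3*y)*cos(4*y)/3 − (4/3)·I. Substituting back brings back I: I = -exp(-3*y)*sin(4*y)/3 - 4*exp(-3*y)*cos(4*y)/9 − (16/9)·I.
Solving for I: (1 + 16/9)·I equals the remaining terms, so I = (9/25)·(-exp(-3*y)*sin(4*y)/3 - 4*exp(-3*y)*cos(4*y)/9).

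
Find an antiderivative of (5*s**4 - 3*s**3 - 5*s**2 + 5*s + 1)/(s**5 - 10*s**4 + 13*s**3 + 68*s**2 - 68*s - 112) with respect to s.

3589*log(s - 7)/360 - 343*log(s - 4)/60 + 47*log(s - 2)/120 + log(s + 1)/120 + 25*log(s + 2)/72 + C

Factor the denominator: (s - 7)*(s - 4)*(s - 2)*(s + 1)*(s + 2).
Partial-fraction decomposition: 25/(72*(s + 2)) + 1/(120*(s + 1)) + 47/(120*(s - 2)) - 343/(60*(s - 4)) + 3589/(360*(s - 7)).
Integrate each term: A/(s−a) contributes A·log|s−a|.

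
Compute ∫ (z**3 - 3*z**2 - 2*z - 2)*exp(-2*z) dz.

Use integration by parts with u = z**3 - 3*z**2 - 2*z - 2, dv = exp(-2*z) dz, so v = -exp(-2*z)/2.
Apply parts 3 times (tabular method): alternate signs, differentiate u down to 0, integrate dv up.

(-4*z**3 + 6*z**2 + 14*z + 15)*exp(-2*z)/8 + C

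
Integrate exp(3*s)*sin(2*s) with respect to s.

Let I denote the integral. Integrate by parts with u = sin(2*s), dv = exp(3*s) ds, so v = exp(3*s)/3: I = exp(3*s)*sin(2*s)/3 − (2/3)·∫ exp(3*s)*cos(2*s) ds.
Apply parts again with u = cos(2*s), dv = exp(3*s) ds: ∫ exp(3*s)*cos(2*s) ds = exp(3*s)*cos(2*s)/3 + (2/3)·I. Substituting back brings back I: I = exp(3*s)*sin(2*s)/3 - 2*exp(3*s)*cos(2*s)/9 − (4/9)·I.
Solving for I: (1 + 4/9)·I equals the remaining terms, so I = (9/13)·(exp(3*s)*sin(2*s)/3 - 2*exp(3*s)*cos(2*s)/9).

3*exp(3*s)*sin(2*s)/13 - 2*exp(3*s)*cos(2*s)/13 + C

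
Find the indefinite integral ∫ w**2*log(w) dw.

w**3*log(w)/3 - w**3/9 + C

Use integration by parts with u = log(w), dv = w**2 dw.
Then du = 1/w dw and v = w**3/3.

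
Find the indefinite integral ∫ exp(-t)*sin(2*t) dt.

-exp(-t)*sin(2*t)/5 - 2*exp(-t)*cos(2*t)/5 + C

Let I denote the integral. Integrate by parts with u = sin(2*t), dv = exp(-t) dt, so v = -exp(-t): I = -exp(-t)*sin(2*t) + 2·∫ exp(-t)*cos(2*t) dt.
Apply parts again with u = cos(2*t), dv = exp(-t) dt: ∫ exp(-t)*cos(2*t) dt = -exp(-t)*cos(2*t) − 2·I. Substituting back brings back I: I = -exp(-t)*sin(2*t) - 2*exp(-t)*cos(2*t) − 4·I.
Solving for I: (1 + 4)·I equals the remaining terms, so I = (1/5)·(-exp(-t)*sin(2*t) - 2*exp(-t)*cos(2*t)).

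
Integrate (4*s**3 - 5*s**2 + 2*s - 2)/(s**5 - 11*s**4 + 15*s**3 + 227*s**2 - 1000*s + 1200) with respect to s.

Factor the denominator: (s - 5)*(s - 4)**2*(s - 3)*(s + 5).
Partial-fraction decomposition: -637/(6480*(s + 5)) - 67/(16*(s - 3)) - 1204/(81*(s - 4)) - 182/(9*(s - 4)**2) + 383/(20*(s - 5)).
Integrate each term; A/(s−a) gives A·log|s−a|; A/(s−a)² gives −A/(s−a).

383*log(s - 5)/20 - 1204*log(s - 4)/81 - 67*log(s - 3)/16 - 637*log(s + 5)/6480 + 182/(9*s - 36) + C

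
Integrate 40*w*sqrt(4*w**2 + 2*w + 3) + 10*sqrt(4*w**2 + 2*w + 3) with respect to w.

10*(4*w**2 + 2*w + 3)**(3/2)/3 + C

Let u = 4*w**2 + 2*w + 3, so du = (8*w + 2) dw.
Rewriting, the integral becomes 5·∫ √u du = 5·(2/3)u^(3/2).
Substituting back, u = 4*w**2 + 2*w + 3.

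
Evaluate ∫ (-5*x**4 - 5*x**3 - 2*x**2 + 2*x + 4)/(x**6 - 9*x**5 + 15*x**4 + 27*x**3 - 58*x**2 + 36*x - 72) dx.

-238*log(x - 6)/111 + 274*log(x - 3)/75 - 3*log(x - 2)/2 + 3*log(x + 2)/50 - 32*log(x**2 + 1)/925 + 23*atan(x)/925 + C

Factor the denominator: (x - 6)*(x - 3)*(x - 2)*(x + 2)*(x**2 + 1).
Partial-fraction decomposition: -(64*x - 23)/(925*(x**2 + 1)) + 3/(50*(x + 2)) - 3/(2*(x - 2)) + 274/(75*(x - 3)) - 238/(111*(x - 6)).
Integrate each term; A/(x−a) gives A·log|x−a|; the (Bx+D)/(x²+p²) term gives a log and an atan.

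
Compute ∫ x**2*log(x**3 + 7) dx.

Let u = x**3 + 7, so du = (3*x**2) dx.
The integral becomes (1/3)·∫ log(u) du; integrate by parts with u′=log(u), dv′=du.

x**3*log(x**3 + 7)/3 - x**3/3 + 7*log(x**3 + 7)/3 + C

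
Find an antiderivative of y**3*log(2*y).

y**4*(log(y) + log(2))/4 - y**4/16 + C

Use integration by parts with u = log(2*y), dv = y**3 dy.
Then du = 1/y dy and v = y**4/4.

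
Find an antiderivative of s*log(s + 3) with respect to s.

s**2*log(s + 3)/2 - s**2/4 + 3*s/2 - 9*log(s + 3)/2 + C

Use integration by parts with u = log(s + 3), dv = s ds.
Then du = 1/(s + 3) ds and v = s**2/2.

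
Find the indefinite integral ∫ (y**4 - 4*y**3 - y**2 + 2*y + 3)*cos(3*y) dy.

y**4*sin(3*y)/3 - 4*y**3*sin(3*y)/3 + 4*y**3*cos(3*y)/9 - 7*y**2*sin(3*y)/9 - 4*y**2*cos(3*y)/3 + 14*y*sin(3*y)/9 - 14*y*cos(3*y)/27 + 95*sin(3*y)/81 + 14*cos(3*y)/27 + C

Use integration by parts with u = y**4 - 4*y**3 - y**2 + 2*y + 3, dv = cos(3*y) dy, so v = sin(3*y)/3.
Apply parts 4 times (tabular method): alternate signs, differentiate u down to 0, integrate dv up.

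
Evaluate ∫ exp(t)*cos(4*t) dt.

4*exp(t)*sin(4*t)/17 + exp(t)*cos(4*t)/17 + C

Let I denote the integral. Integrate by parts with u = cos(4*t), dv = exp(t) dt, so v = exp(t): I = exp(t)*cos(4*t) + 4·∫ exp(t)*sin(4*t) dt.
Apply parts again with u = sin(4*t), dv = exp(t) dt: ∫ exp(t)*sin(4*t) dt = exp(t)*sin(4*t) − 4·I. Substituting back brings back I: I = 4*exp(t)*sin(4*t) + exp(t)*cos(4*t) − 16·I.
Solving for I: (1 + 16)·I equals the remaining terms, so I = (1/17)·(4*exp(t)*sin(4*t) + exp(t)*cos(4*t)).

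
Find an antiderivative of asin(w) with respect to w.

Use integration by parts with u = arcsin(w), dv = dw.
Then du = 1/sqrt(-w**2 + 1) dw.

w*asin(w) + sqrt(-w**2 + 1) + C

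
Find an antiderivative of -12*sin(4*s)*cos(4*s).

3*cos(4*s)**2/2 + C

Let u = cos(4*s), so du = (-4*sin(4*s)) ds.
Rewriting, the integral becomes 3·∫ u^1 du = 3·u^2/2.
Substituting back, u = cos(4*s).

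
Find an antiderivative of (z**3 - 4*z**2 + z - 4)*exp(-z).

(-z**3 + z**2 + z + 5)*exp(-z) + C

Use integration by parts with u = z**3 - 4*z**2 + z - 4, dv = exp(-z) dz, so v = -exp(-z).
Apply parts 3 times (tabular method): alternate signs, differentiate u down to 0, integrate dv up.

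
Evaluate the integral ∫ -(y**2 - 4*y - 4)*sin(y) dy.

y**2*cos(y) - 2*y*sin(y) - 4*y*cos(y) + 4*sin(y) - 6*cos(y) + C

Use integration by parts with u = y**2 - 4*y - 4, dv = -sin(y) dy, so v = cos(y).
Apply parts 2 times (tabular method): alternate signs, differentiate u down to 0, integrate dv up.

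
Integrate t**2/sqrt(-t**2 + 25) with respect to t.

Substitute t = 5·sin(θ), so dt = 5·cos(θ) dθ and the radical becomes sqrt(-t**2 + 25) = 5·cos(θ) by the Pythagorean identity.
Integrate the resulting trig expression in θ, then back-substitute θ = asin(t/5), sin(θ) = t/5, cos(θ) = sqrt(-t**2 + 25)/5 (absorbing any constant into C).

-t*sqrt(-t**2 + 25)/2 + 25*asin(t/5)/2 + C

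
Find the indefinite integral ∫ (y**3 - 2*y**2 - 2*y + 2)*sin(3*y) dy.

Use integration by parts with u = y**3 - 2*y**2 - 2*y + 2, dv = sin(3*y) dy, so v = -cos(3*y)/3.
Apply parts 3 times (tabular method): alternate signs, differentiate u down to 0, integrate dv up.

-y**3*cos(3*y)/3 + y**2*sin(3*y)/3 + 2*y**2*cos(3*y)/3 - 4*y*sin(3*y)/9 + 8*y*cos(3*y)/9 - 8*sin(3*y)/27 - 22*cos(3*y)/27 + C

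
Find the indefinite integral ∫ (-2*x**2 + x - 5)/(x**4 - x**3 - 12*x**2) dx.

-17*log(x)/144 - 33*log(x - 4)/112 + 26*log(x + 3)/63 - 5/(12*x) + C

Factor the denominator: x**2*(x - 4)*(x + 3).
Partial-fraction decomposition: 26/(63*(x + 3)) - 33/(112*(x - 4)) - 17/(144*x) + 5/(12*x**2).
Integrate each term; A/(x−a) gives A·log|x−a|; A/(x−a)² gives −A/(x−a).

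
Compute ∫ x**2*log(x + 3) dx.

x**3*log(x + 3)/3 - x**3/9 + x**2/2 - 3*x + 9*log(x + 3) + C

Use integration by parts with u = log(x + 3), dv = x**2 dx.
Then du = 1/(x + 3) dx and v = x**3/3.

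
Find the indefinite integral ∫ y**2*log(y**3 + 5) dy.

y**3*log(y**3 + 5)/3 - y**3/3 + 5*log(y**3 + 5)/3 + C

Let u = y**3 + 5, so du = (3*y**2) dy.
The integral becomes (1/3)·∫ log(u) du; integrate by parts with u′=log(u), dv′=du.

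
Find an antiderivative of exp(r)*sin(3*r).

Let I denote the integral. Integrate by parts with u = sin(3*r), dv = exp(r) dr, so v = exp(r): I = exp(r)*sin(3*r) − 3·∫ exp(r)*cos(3*r) dr.
Apply parts again with u = cos(3*r), dv = exp(r) dr: ∫ exp(r)*cos(3*r) dr = exp(r)*cos(3*r) + 3·I. Substituting back brings back I: I = exp(r)*sin(3*r) - 3*exp(r)*cos(3*r) − 9·I.
Solving for I: (1 + 9)·I equals the remaining terms, so I = (1/10)·(exp(r)*sin(3*r) - 3*exp(r)*cos(3*r)).

exp(r)*sin(3*r)/10 - 3*exp(r)*cos(3*r)/10 + C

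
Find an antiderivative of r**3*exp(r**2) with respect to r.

(r**2 - 1)*exp(r**2)/2 + C

Let u = r², du = 2r dr; rewrite as (1/2)∫ u^1·exp(1u) du.
Now integrate by parts 1 time.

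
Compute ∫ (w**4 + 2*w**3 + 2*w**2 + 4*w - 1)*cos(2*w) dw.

w**4*sin(2*w)/2 + w**3*sin(2*w) + w**3*cos(2*w) - w**2*sin(2*w)/2 + 3*w**2*cos(2*w)/2 + w*sin(2*w)/2 - w*cos(2*w)/2 - sin(2*w)/4 + cos(2*w)/4 + C

Use integration by parts with u = w**4 + 2*w**3 + 2*w**2 + 4*w - 1, dv = cos(2*w) dw, so v = sin(2*w)/2.
Apply parts 4 times (tabular method): alternate signs, differentiate u down to 0, integrate dv up.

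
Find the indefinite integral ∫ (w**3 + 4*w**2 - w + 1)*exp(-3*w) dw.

Use integration by parts with u = w**3 + 4*w**2 - w + 1, dv = exp(-3*w) dw, so v = -exp(-3*w)/3.
Apply parts 3 times (tabular method): alternate signs, differentiate u down to 0, integrate dv up.

(-9*w**3 - 45*w**2 - 21*w - 16)*exp(-3*w)/27 + C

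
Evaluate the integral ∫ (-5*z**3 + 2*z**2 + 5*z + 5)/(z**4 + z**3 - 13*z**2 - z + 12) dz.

Factor the denominator: (z - 3)*(z - 1)*(z + 1)*(z + 4).
Partial-fraction decomposition: -337/(105*(z + 4)) + 7/(24*(z + 1)) - 7/(20*(z - 1)) - 97/(56*(z - 3)).
Integrate each term: A/(z−a) contributes A·log|z−a|.

-97*log(z - 3)/56 - 7*log(z - 1)/20 + 7*log(z + 1)/24 - 337*log(z + 4)/105 + C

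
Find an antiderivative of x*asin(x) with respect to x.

Use integration by parts with u = arcsin(x), dv = x dx.
Then du = 1/sqrt(-x**2 + 1) dx.

x**2*asin(x)/2 + x*sqrt(-x**2 + 1)/4 - asin(x)/4 + C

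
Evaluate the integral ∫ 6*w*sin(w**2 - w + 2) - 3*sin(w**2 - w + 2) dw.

-3*cos(w**2 - w + 2) + C

Let u = w**2 - w + 2, so du = (2*w - 1) dw.
Rewriting, the integral becomes 3·∫ sin(u) du = 3·-cos(u).
Substituting back, u = w**2 - w + 2.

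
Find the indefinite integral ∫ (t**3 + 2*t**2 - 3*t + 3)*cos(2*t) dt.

Use integration by parts with u = t**3 + 2*t**2 - 3*t + 3, dv = cos(2*t) dt, so v = sin(2*t)/2.
Apply parts 3 times (tabular method): alternate signs, differentiate u down to 0, integrate dv up.

t**3*sin(2*t)/2 + t**2*sin(2*t) + 3*t**2*cos(2*t)/4 - 9*t*sin(2*t)/4 + t*cos(2*t) + sin(2*t) - 9*cos(2*t)/8 + C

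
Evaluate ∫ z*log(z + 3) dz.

Use integration by parts with u = log(z + 3), dv = z dz.
Then du = 1/(z + 3) dz and v = z**2/2.

z**2*log(z + 3)/2 - z**2/4 + 3*z/2 - 9*log(z + 3)/2 + C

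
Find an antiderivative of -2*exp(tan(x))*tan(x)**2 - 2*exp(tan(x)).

-2*exp(tan(x)) + C

Let u = tan(x), so du = (tan(x)**2 + 1) dx.
Rewriting, the integral becomes -2·∫ e^u du = -2·e^u.
Substituting back, u = tan(x).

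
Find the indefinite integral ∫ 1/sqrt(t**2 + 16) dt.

Substitute t = 4·tan(θ), so dt = 4·sec(θ)^2 dθ and the radical becomes sqrt(t**2 + 16) = 4·sec(θ) by the Pythagorean identity.
Integrate the resulting trig expression in θ, then back-substitute tan(θ) = t/4, sec(θ) = sqrt(t**2 + 16)/4 (absorbing any constant into C).

log(t + sqrt(t**2 + 16)) + C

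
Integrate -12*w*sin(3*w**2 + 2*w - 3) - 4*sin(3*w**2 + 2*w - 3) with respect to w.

2*cos(3*w**2 + 2*w - 3) + C

Let u = 3*w**2 + 2*w - 3, so du = (6*w + 2) dw.
Rewriting, the integral becomes -2·∫ sin(u) du = -2·-cos(u).
Substituting back, u = 3*w**2 + 2*w - 3.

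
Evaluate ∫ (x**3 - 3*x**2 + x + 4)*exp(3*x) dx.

(9*x**3 - 36*x**2 + 33*x + 25)*exp(3*x)/27 + C

Use integration by parts with u = x**3 - 3*x**2 + x + 4, dv = exp(3*x) dx, so v = exp(3*x)/3.
Apply parts 3 times (tabular method): alternate signs, differentiate u down to 0, integrate dv up.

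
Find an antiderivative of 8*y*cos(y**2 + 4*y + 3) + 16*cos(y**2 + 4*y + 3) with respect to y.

Let u = y**2 + 4*y + 3, so du = (2*y + 4) dy.
Rewriting, the integral becomes 4·∫ cos(u) du = 4·sin(u).
Substituting back, u = y**2 + 4*y + 3.

4*sin(y**2 + 4*y + 3) + C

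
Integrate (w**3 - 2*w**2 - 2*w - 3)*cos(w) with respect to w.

Use integration by parts with u = w**3 - 2*w**2 - 2*w - 3, dv = cos(w) dw, so v = sin(w).
Apply parts 3 times (tabular method): alternate signs, differentiate u down to 0, integrate dv up.

w**3*sin(w) - 2*w**2*sin(w) + 3*w**2*cos(w) - 8*w*sin(w) - 4*w*cos(w) + sin(w) - 8*cos(w) + C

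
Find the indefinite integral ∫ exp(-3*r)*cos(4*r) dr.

4*exp(-3*r)*sin(4*r)/25 - 3*exp(-3*r)*cos(4*r)/25 + C

Let I denote the integral. Integrate by parts with u = cos(4*r), dv = exp(-3*r) dr, so v = -exp(-3*r)/3: I = -exp(-3*r)*cos(4*r)/3 − (4/3)·∫ exp(-3*r)*sin(4*r) dr.
Apply parts again with u = sin(4*r), dv = exp(-3*r) dr: ∫ exp(-3*r)*sin(4*r) dr = -exp(-3*r)*sin(4*r)/3 + (4/3)·I. Substituting back brings back I: I = 4*exp(-3*r)*sin(4*r)/9 - exp(-3*r)*cos(4*r)/3 − (16/9)·I.
Solving for I: (1 + 16/9)·I equals the remaining terms, so I = (9/25)·(4*exp(-3*r)*sin(4*r)/9 - exp(-3*r)*cos(4*r)/3).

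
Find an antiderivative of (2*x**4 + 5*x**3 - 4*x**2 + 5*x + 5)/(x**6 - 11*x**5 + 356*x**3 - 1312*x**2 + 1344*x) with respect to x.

Factor the denominator: x*(x - 7)*(x - 4)**2*(x - 2)*(x + 6).
Partial-fraction decomposition: -1343/(62400*(x + 6)) - 71/(320*(x - 2)) - 18917/(14400*(x - 4)) - 793/(240*(x - 4)**2) + 6361/(4095*(x - 7)) + 5/(1344*x).
Integrate each term; A/(x−a) gives A·log|x−a|; A/(x−a)² gives −A/(x−a).

5*log(x)/1344 + 6361*log(x - 7)/4095 - 18917*log(x - 4)/14400 - 71*log(x - 2)/320 - 1343*log(x + 6)/62400 + 793/(240*x - 960) + C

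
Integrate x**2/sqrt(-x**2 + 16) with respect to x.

-x*sqrt(-x**2 + 16)/2 + 8*asin(x/4) + C

Substitute x = 4·sin(θ), so dx = 4·cos(θ) dθ and the radical becomes sqrt(-x**2 + 16) = 4·cos(θ) by the Pythagorean identity.
Integrate the resulting trig expression in θ, then back-substitute θ = asin(x/4), sin(θ) = x/4, cos(θ) = sqrt(-x**2 + 16)/4 (absorbing any constant into C).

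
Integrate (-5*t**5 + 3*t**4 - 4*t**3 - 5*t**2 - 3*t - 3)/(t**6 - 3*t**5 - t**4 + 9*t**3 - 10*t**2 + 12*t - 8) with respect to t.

Factor the denominator: (t - 2)**2*(t - 1)*(t + 2)*(t**2 + 1).
Partial-fraction decomposition: -(11*t + 17)/(50*(t**2 + 1)) - 223/(240*(t + 2)) - 17/(6*(t - 1)) - 407/(400*(t - 2)) - 173/(20*(t - 2)**2).
Integrate each term; A/(t−a) gives A·log|t−a|; the (Bt+D)/(t²+p²) term gives a log and an atan.

-407*log(t - 2)/400 - 17*log(t - 1)/6 - 223*log(t + 2)/240 - 11*log(t**2 + 1)/100 - 17*atan(t)/50 + 173/(20*t - 40) + C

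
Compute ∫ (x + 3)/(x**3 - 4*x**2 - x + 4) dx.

7*log(x - 4)/15 - 2*log(x - 1)/3 + log(x + 1)/5 + C

Factor the denominator: (x - 4)*(x - 1)*(x + 1).
Partial-fraction decomposition: 1/(5*(x + 1)) - 2/(3*(x - 1)) + 7/(15*(x - 4)).
Integrate each term: A/(x−a) contributes A·log|x−a|.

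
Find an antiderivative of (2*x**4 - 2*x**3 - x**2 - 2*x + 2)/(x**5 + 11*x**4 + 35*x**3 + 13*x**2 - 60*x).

-log(x)/30 - log(x - 1)/120 + 215*log(x + 3)/24 - 317*log(x + 4)/10 + 1487*log(x + 5)/60 + C

Factor the denominator: x*(x - 1)*(x + 3)*(x + 4)*(x + 5).
Partial-fraction decomposition: 1487/(60*(x + 5)) - 317/(10*(x + 4)) + 215/(24*(x + 3)) - 1/(120*(x - 1)) - 1/(30*x).
Integrate each term: A/(x−a) contributes A·log|x−a|.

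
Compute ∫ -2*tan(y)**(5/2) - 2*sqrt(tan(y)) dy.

Let u = tan(y), so du = (tan(y)**2 + 1) dy.
Rewriting, the integral becomes -2·∫ √u du = -2·(2/3)u^(3/2).
Substituting back, u = tan(y).

-4*tan(y)**(3/2)/3 + C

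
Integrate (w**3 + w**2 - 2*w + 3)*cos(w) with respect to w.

Use integration by parts with u = w**3 + w**2 - 2*w + 3, dv = cos(w) dw, so v = sin(w).
Apply parts 3 times (tabular method): alternate signs, differentiate u down to 0, integrate dv up.

w**3*sin(w) + w**2*sin(w) + 3*w**2*cos(w) - 8*w*sin(w) + 2*w*cos(w) + sin(w) - 8*cos(w) + C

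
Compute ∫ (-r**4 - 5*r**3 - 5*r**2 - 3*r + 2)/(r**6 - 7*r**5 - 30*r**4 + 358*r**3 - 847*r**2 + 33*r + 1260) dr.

Factor the denominator: (r - 5)*(r - 4)*(r - 3)**2*(r + 1)*(r + 7).
Partial-fraction decomposition: 227/(19800*(r + 7)) + 1/(720*(r + 1)) - 2921/(400*(r - 3)) - 67/(20*(r - 3)**2) + 666/(55*(r - 4)) - 347/(72*(r - 5)).
Integrate each term; A/(r−a) gives A·log|r−a|; A/(r−a)² gives −A/(r−a).

-347*log(r - 5)/72 + 666*log(r - 4)/55 - 2921*log(r - 3)/400 + log(r + 1)/720 + 227*log(r + 7)/19800 + 67/(20*r - 60) + C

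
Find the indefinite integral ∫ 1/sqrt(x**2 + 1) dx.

log(x + sqrt(x**2 + 1)) + C

Substitute x = tan(θ), so dx = sec(θ)^2 dθ and the radical becomes sqrt(x**2 + 1) = sec(θ) by the Pythagorean identity.
Integrate the resulting trig expression in θ, then back-substitute tan(θ) = x, sec(θ) = sqrt(x**2 + 1) (absorbing any constant into C).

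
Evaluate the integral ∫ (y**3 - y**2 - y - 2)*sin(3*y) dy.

Use integration by parts with u = y**3 - y**2 - y - 2, dv = sin(3*y) dy, so v = -cos(3*y)/3.
Apply parts 3 times (tabular method): alternate signs, differentiate u down to 0, integrate dv up.

-y**3*cos(3*y)/3 + y**2*sin(3*y)/3 + y**2*cos(3*y)/3 - 2*y*sin(3*y)/9 + 5*y*cos(3*y)/9 - 5*sin(3*y)/27 + 16*cos(3*y)/27 + C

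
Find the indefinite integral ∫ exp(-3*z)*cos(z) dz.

exp(-3*z)*sin(z)/10 - 3*exp(-3*z)*cos(z)/10 + C

Let I denote the integral. Integrate by parts with u = cos(z), dv = exp(-3*z) dz, so v = -exp(-3*z)/3: I = -exp(-3*z)*cos(z)/3 − (1/3)·∫ exp(-3*z)*sin(z) dz.
Apply parts again with u = sin(z), dv = exp(-3*z) dz: ∫ exp(-3*z)*sin(z) dz = -exp(-3*z)*sin(z)/3 + (1/3)·I. Substituting back brings back I: I = exp(-3*z)*sin(z)/9 - exp(-3*z)*cos(z)/3 − (1/9)·I.
Solving for I: (1 + 1/9)·I equals the remaining terms, so I = (9/10)·(exp(-3*z)*sin(z)/9 - exp(-3*z)*cos(z)/3).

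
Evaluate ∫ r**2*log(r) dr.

Use integration by parts with u = log(r), dv = r**2 dr.
Then du = 1/r dr and v = r**3/3.

r**3*log(r)/3 - r**3/9 + C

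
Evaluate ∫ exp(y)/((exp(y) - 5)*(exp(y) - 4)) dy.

Let u = e^y, du = e^y dy.
The integral becomes ∫ du/((u-4)(u-5)); decompose into partial fractions.

log(exp(y) - 5) - log(exp(y) - 4) + C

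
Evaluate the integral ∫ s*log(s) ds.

s**2*log(s)/2 - s**2/4 + C

Use integration by parts with u = log(s), dv = s ds.
Then du = 1/s ds and v = s**2/2.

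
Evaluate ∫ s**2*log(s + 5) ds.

Use integration by parts with u = log(s + 5), dv = s**2 ds.
Then du = 1/(s + 5) ds and v = s**3/3.

s**3*log(s + 5)/3 - s**3/9 + 5*s**2/6 - 25*s/3 + 125*log(s + 5)/3 + C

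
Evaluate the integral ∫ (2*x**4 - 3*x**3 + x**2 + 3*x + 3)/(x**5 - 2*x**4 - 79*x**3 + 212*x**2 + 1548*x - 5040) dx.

667*log(x - 6)/104 - 153*log(x - 5)/22 + 351*log(x - 4)/220 - 1087*log(x + 6)/440 + 977*log(x + 7)/286 + C

Factor the denominator: (x - 6)*(x - 5)*(x - 4)*(x + 6)*(x + 7).
Partial-fraction decomposition: 977/(286*(x + 7)) - 1087/(440*(x + 6)) + 351/(220*(x - 4)) - 153/(22*(x - 5)) + 667/(104*(x - 6)).
Integrate each term: A/(x−a) contributes A·log|x−a|.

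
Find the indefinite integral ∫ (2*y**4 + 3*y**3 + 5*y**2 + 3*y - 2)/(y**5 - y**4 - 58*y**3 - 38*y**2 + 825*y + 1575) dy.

Factor the denominator: (y - 7)*(y - 5)*(y + 3)**2*(y + 5).
Partial-fraction decomposition: 983/(480*(y + 5)) - 1549/(1280*(y + 3)) + 23/(32*(y + 3)**2) - 1763/(1280*(y - 5)) + 1219/(480*(y - 7)).
Integrate each term; A/(y−a) gives A·log|y−a|; A/(y−a)² gives −A/(y−a).

1219*log(y - 7)/480 - 1763*log(y - 5)/1280 - 1549*log(y + 3)/1280 + 983*log(y + 5)/480 - 23/(32*y + 96) + C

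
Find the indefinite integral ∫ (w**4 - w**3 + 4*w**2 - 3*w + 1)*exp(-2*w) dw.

Use integration by parts with u = w**4 - w**3 + 4*w**2 - 3*w + 1, dv = exp(-2*w) dw, so v = -exp(-2*w)/2.
Apply parts 4 times (tabular method): alternate signs, differentiate u down to 0, integrate dv up.

(-4*w**4 - 4*w**3 - 22*w**2 - 10*w - 9)*exp(-2*w)/8 + C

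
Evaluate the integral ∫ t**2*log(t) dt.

t**3*log(t)/3 - t**3/9 + C

Use integration by parts with u = log(t), dv = t**2 dt.
Then du = 1/t dt and v = t**3/3.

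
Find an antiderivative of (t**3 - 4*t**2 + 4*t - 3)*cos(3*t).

t**3*sin(3*t)/3 - 4*t**2*sin(3*t)/3 + t**2*cos(3*t)/3 + 10*t*sin(3*t)/9 - 8*t*cos(3*t)/9 - 19*sin(3*t)/27 + 10*cos(3*t)/27 + C

Use integration by parts with u = t**3 - 4*t**2 + 4*t - 3, dv = cos(3*t) dt, so v = sin(3*t)/3.
Apply parts 3 times (tabular method): alternate signs, differentiate u down to 0, integrate dv up.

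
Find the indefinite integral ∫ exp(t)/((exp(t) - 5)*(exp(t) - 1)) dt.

log(exp(t) - 5)/4 - log(exp(t) - 1)/4 + C

Let u = e^t, du = e^t dt.
The integral becomes ∫ du/((u-5)(u-1)); decompose into partial fractions.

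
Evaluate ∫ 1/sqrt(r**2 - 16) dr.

log(r + sqrt(r**2 - 16)) + C

Substitute r = 4·sec(θ), so dr = 4·sec(θ)*tan(θ) dθ and the radical becomes sqrt(r**2 - 16) = 4·tan(θ) by the Pythagorean identity.
Integrate the resulting trig expression in θ, then back-substitute sec(θ) = r/4, tan(θ) = sqrt(r**2 - 16)/4 (absorbing any constant into C).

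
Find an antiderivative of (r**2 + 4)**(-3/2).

r/(4*sqrt(r**2 + 4)) + C

Substitute r = 2·tan(θ), so dr = 2·sec(θ)^2 dθ and the radical becomes sqrt(r**2 + 4) = 2·sec(θ) by the Pythagorean identity.
Integrate the resulting trig expression in θ, then back-substitute tan(θ) = r/2, sec(θ) = sqrt(r**2 + 4)/2 (absorbing any constant into C).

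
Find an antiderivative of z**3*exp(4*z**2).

Let u = z², du = 2z dz; rewrite as (1/2)∫ u^1·exp(4u) du.
Now integrate by parts 1 time.

(4*z**2 - 1)*exp(4*z**2)/32 + C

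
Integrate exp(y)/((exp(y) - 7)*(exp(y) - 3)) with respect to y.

Let u = e^y, du = e^y dy.
The integral becomes ∫ du/((u-7)(u-3)); decompose into partial fractions.

log(exp(y) - 7)/4 - log(exp(y) - 3)/4 + C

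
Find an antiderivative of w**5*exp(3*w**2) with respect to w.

(9*w**4 - 6*w**2 + 2)*exp(3*w**2)/54 + C

Let u = w², du = 2w dw; rewrite as (1/2)∫ u^2·exp(3u) du.
Now integrate by parts 2 times.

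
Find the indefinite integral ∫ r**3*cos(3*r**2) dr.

r**2*sin(3*r**2)/6 + cos(3*r**2)/18 + C

Let u = r², du = 2r dr; rewrite as (1/2)∫ u^1·cos(3u) du.
Now integrate by parts 1 time.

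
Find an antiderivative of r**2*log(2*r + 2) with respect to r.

Use integration by parts with u = log(2*r + 2), dv = r**2 dr.
Then du = 2/(2*r + 2) dr and v = r**3/3.

r**3*log(2*r + 2)/3 - r**3/9 + r**2/6 - r/3 + log(r + 1)/3 + C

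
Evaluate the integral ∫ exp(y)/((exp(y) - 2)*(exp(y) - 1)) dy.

Let u = e^y, du = e^y dy.
The integral becomes ∫ du/((u-1)(u-2)); decompose into partial fractions.

log(exp(y) - 2) - log(exp(y) - 1) + C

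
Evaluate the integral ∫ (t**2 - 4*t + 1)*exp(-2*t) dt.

(-2*t**2 + 6*t + 1)*exp(-2*t)/4 + C

Use integration by parts with u = t**2 - 4*t + 1, dv = exp(-2*t) dt, so v = -exp(-2*t)/2.
Apply parts 2 times (tabular method): alternate signs, differentiate u down to 0, integrate dv up.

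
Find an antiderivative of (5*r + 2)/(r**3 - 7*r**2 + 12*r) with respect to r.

Factor the denominator: r*(r - 4)*(r - 3).
Partial-fraction decomposition: -17/(3*(r - 3)) + 11/(2*(r - 4)) + 1/(6*r).
Integrate each term: A/(r−a) contributes A·log|r−a|.

log(r)/6 + 11*log(r - 4)/2 - 17*log(r - 3)/3 + C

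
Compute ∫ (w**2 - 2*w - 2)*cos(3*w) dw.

w**2*sin(3*w)/3 - 2*w*sin(3*w)/3 + 2*w*cos(3*w)/9 - 20*sin(3*w)/27 - 2*cos(3*w)/9 + C

Use integration by parts with u = w**2 - 2*w - 2, dv = cos(3*w) dw, so v = sin(3*w)/3.
Apply parts 2 times (tabular method): alternate signs, differentiate u down to 0, integrate dv up.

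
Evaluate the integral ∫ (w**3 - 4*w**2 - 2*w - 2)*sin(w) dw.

-w**3*cos(w) + 3*w**2*sin(w) + 4*w**2*cos(w) - 8*w*sin(w) + 8*w*cos(w) - 8*sin(w) - 6*cos(w) + C

Use integration by parts with u = w**3 - 4*w**2 - 2*w - 2, dv = sin(w) dw, so v = -cos(w).
Apply parts 3 times (tabular method): alternate signs, differentiate u down to 0, integrate dv up.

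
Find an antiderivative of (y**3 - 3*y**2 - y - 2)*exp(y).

Use integration by parts with u = y**3 - 3*y**2 - y - 2, dv = exp(y) dy, so v = exp(y).
Apply parts 3 times (tabular method): alternate signs, differentiate u down to 0, integrate dv up.

(y**3 - 6*y**2 + 11*y - 13)*exp(y) + C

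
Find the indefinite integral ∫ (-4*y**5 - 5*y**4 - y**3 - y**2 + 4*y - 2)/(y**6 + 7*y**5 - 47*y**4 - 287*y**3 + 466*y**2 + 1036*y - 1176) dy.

Factor the denominator: (y - 6)*(y - 2)*(y - 1)*(y + 2)*(y + 7)**2.
Partial-fraction decomposition: -60008233/(21902400*(y + 7)) + 55487/(4680*(y + 7)**2) - 7/(400*(y + 2)) - 3/(320*(y - 1)) + 107/(648*(y - 2)) - 18907/(13520*(y - 6)).
Integrate each term; A/(y−a) gives A·log|y−a|; A/(y−a)² gives −A/(y−a).

-18907*log(y - 6)/13520 + 107*log(y - 2)/648 - 3*log(y - 1)/320 - 7*log(y + 2)/400 - 60008233*log(y + 7)/21902400 - 55487/(4680*y + 32760) + C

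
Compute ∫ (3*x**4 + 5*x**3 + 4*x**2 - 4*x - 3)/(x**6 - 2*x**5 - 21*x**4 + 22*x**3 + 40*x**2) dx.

-47*log(x)/800 + 859*log(x - 5)/1350 - 31*log(x - 2)/72 + log(x + 1)/18 - 175*log(x + 4)/864 + 3/(40*x) + C

Factor the denominator: x**2*(x - 5)*(x - 2)*(x + 1)*(x + 4).
Partial-fraction decomposition: -175/(864*(x + 4)) + 1/(18*(x + 1)) - 31/(72*(x - 2)) + 859/(1350*(x - 5)) - 47/(800*x) - 3/(40*x**2).
Integrate each term; A/(x−a) gives A·log|x−a|; A/(x−a)² gives −A/(x−a).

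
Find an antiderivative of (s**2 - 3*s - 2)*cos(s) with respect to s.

Use integration by parts with u = s**2 - 3*s - 2, dv = cos(s) ds, so v = sin(s).
Apply parts 2 times (tabular method): alternate signs, differentiate u down to 0, integrate dv up.

s**2*sin(s) - 3*s*sin(s) + 2*s*cos(s) - 4*sin(s) - 3*cos(s) + C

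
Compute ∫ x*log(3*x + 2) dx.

Use integration by parts with u = log(3*x + 2), dv = x dx.
Then du = 3/(3*x + 2) dx and v = x**2/2.

x**2*log(3*x + 2)/2 - x**2/4 + x/3 - 2*log(3*x + 2)/9 + C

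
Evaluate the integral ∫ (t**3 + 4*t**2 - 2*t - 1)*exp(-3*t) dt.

Use integration by parts with u = t**3 + 4*t**2 - 2*t - 1, dv = exp(-3*t) dt, so v = -exp(-3*t)/3.
Apply parts 3 times (tabular method): alternate signs, differentiate u down to 0, integrate dv up.

(-9*t**3 - 45*t**2 - 12*t + 5)*exp(-3*t)/27 + C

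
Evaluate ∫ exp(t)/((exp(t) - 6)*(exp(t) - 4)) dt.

Let u = e^t, du = e^t dt.
The integral becomes ∫ du/((u-4)(u-6)); decompose into partial fractions.

log(exp(t) - 6)/2 - log(exp(t) - 4)/2 + C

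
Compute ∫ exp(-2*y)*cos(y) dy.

exp(-2*y)*sin(y)/5 - 2*exp(-2*y)*cos(y)/5 + C

Let I denote the integral. Integrate by parts with u = cos(y), dv = exp(-2*y) dy, so v = -exp(-2*y)/2: I = -exp(-2*y)*cos(y)/2 − (1/2)·∫ exp(-2*y)*sin(y) dy.
Apply parts again with u = sin(y), dv = exp(-2*y) dy: ∫ exp(-2*y)*sin(y) dy = -exp(-2*y)*sin(y)/2 + (1/2)·I. Substituting back brings back I: I = exp(-2*y)*sin(y)/4 - exp(-2*y)*cos(y)/2 − (1/4)·I.
Solving for I: (1 + 1/4)·I equals the remaining terms, so I = (4/5)·(exp(-2*y)*sin(y)/4 - exp(-2*y)*cos(y)/2).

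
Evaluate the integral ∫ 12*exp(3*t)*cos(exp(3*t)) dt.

4*sin(exp(3*t)) + C

Let u = exp(3*t), so du = (3*exp(3*t)) dt.
Rewriting, the integral becomes 4·∫ cos(u) du = 4·sin(u).
Substituting back, u = exp(3*t).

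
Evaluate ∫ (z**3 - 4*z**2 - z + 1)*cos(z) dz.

Use integration by parts with u = z**3 - 4*z**2 - z + 1, dv = cos(z) dz, so v = sin(z).
Apply parts 3 times (tabular method): alternate signs, differentiate u down to 0, integrate dv up.

z**3*sin(z) - 4*z**2*sin(z) + 3*z**2*cos(z) - 7*z*sin(z) - 8*z*cos(z) + 9*sin(z) - 7*cos(z) + C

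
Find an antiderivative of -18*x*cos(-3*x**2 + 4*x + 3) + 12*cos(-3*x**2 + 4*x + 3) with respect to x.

3*sin(-3*x**2 + 4*x + 3) + C

Let u = 3*x**2 - 4*x - 3, so du = (6*x - 4) dx.
Rewriting, the integral becomes -3·∫ cos(u) du = -3·sin(u).
Substituting back, u = 3*x**2 - 4*x - 3.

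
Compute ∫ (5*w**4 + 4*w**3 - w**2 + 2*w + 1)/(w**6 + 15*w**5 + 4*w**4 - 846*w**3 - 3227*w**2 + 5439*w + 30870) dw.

13343*log(w - 7)/122304 - 511*log(w - 3)/28800 + 2591*log(w + 5)/384 - 5569*log(w + 6)/117 + 798887*log(w + 7)/19600 - 10571/(280*w + 1960) + C

Factor the denominator: (w - 7)*(w - 3)*(w + 5)*(w + 6)*(w + 7)**2.
Partial-fraction decomposition: 798887/(19600*(w + 7)) + 10571/(280*(w + 7)**2) - 5569/(117*(w + 6)) + 2591/(384*(w + 5)) - 511/(28800*(w - 3)) + 13343/(122304*(w - 7)).
Integrate each term; A/(w−a) gives A·log|w−a|; A/(w−a)² gives −A/(w−a).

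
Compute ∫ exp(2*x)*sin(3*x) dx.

2*exp(2*x)*sin(3*x)/13 - 3*exp(2*x)*cos(3*x)/13 + C

Let I denote the integral. Integrate by parts with u = sin(3*x), dv = exp(2*x) dx, so v = exp(2*x)/2: I = exp(2*x)*sin(3*x)/2 − (3/2)·∫ exp(2*x)*cos(3*x) dx.
Apply parts again with u = cos(3*x), dv = exp(2*x) dx: ∫ exp(2*x)*cos(3*x) dx = exp(2*x)*cos(3*x)/2 + (3/2)·I. Substituting back brings back I: I = exp(2*x)*sin(3*x)/2 - 3*exp(2*x)*cos(3*x)/4 − (9/4)·I.
Solving for I: (1 + 9/4)·I equals the remaining terms, so I = (4/13)·(exp(2*x)*sin(3*x)/2 - 3*exp(2*x)*cos(3*x)/4).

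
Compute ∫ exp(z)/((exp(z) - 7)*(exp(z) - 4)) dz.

log(exp(z) - 7)/3 - log(exp(z) - 4)/3 + C

Let u = e^z, du = e^z dz.
The integral becomes ∫ du/((u-7)(u-4)); decompose into partial fractions.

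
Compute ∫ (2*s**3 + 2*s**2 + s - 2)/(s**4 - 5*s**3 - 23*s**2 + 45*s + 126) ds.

263*log(s - 7)/120 - 73*log(s - 3)/120 - 4*log(s + 2)/15 + 41*log(s + 3)/60 + C

Factor the denominator: (s - 7)*(s - 3)*(s + 2)*(s + 3).
Partial-fraction decomposition: 41/(60*(s + 3)) - 4/(15*(s + 2)) - 73/(120*(s - 3)) + 263/(120*(s - 7)).
Integrate each term: A/(s−a) contributes A·log|s−a|.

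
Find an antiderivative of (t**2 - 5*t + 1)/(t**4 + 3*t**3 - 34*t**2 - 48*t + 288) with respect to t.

Factor the denominator: (t - 4)*(t - 3)*(t + 4)*(t + 6).
Partial-fraction decomposition: -67/(180*(t + 6)) + 37/(112*(t + 4)) + 5/(63*(t - 3)) - 3/(80*(t - 4)).
Integrate each term: A/(t−a) contributes A·log|t−a|.

-3*log(t - 4)/80 + 5*log(t - 3)/63 + 37*log(t + 4)/112 - 67*log(t + 6)/180 + C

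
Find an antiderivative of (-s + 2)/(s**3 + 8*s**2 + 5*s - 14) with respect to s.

Factor the denominator: (s - 1)*(s + 2)*(s + 7).
Partial-fraction decomposition: 9/(40*(s + 7)) - 4/(15*(s + 2)) + 1/(24*(s - 1)).
Integrate each term: A/(s−a) contributes A·log|s−a|.

log(s - 1)/24 - 4*log(s + 2)/15 + 9*log(s + 7)/40 + C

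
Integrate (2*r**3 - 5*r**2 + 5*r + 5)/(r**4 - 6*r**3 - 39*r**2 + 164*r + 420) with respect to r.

Factor the denominator: (r - 7)*(r - 6)*(r + 2)*(r + 5).
Partial-fraction decomposition: 395/(396*(r + 5)) - 41/(216*(r + 2)) - 287/(88*(r - 6)) + 481/(108*(r - 7)).
Integrate each term: A/(r−a) contributes A·log|r−a|.

481*log(r - 7)/108 - 287*log(r - 6)/88 - 41*log(r + 2)/216 + 395*log(r + 5)/396 + C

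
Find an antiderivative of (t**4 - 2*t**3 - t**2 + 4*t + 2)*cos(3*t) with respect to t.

t**4*sin(3*t)/3 - 2*t**3*sin(3*t)/3 + 4*t**3*cos(3*t)/9 - 7*t**2*sin(3*t)/9 - 2*t**2*cos(3*t)/3 + 16*t*sin(3*t)/9 - 14*t*cos(3*t)/27 + 68*sin(3*t)/81 + 16*cos(3*t)/27 + C

Use integration by parts with u = t**4 - 2*t**3 - t**2 + 4*t + 2, dv = cos(3*t) dt, so v = sin(3*t)/3.
Apply parts 4 times (tabular method): alternate signs, differentiate u down to 0, integrate dv up.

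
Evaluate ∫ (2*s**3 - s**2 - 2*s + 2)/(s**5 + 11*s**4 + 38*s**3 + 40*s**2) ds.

Factor the denominator: s**2*(s + 2)*(s + 4)*(s + 5).
Partial-fraction decomposition: -263/(75*(s + 5)) + 67/(16*(s + 4)) - 7/(12*(s + 2)) - 39/(400*s) + 1/(20*s**2).
Integrate each term; A/(s−a) gives A·log|s−a|; A/(s−a)² gives −A/(s−a).

-39*log(s)/400 - 7*log(s + 2)/12 + 67*log(s + 4)/16 - 263*log(s + 5)/75 - 1/(20*s) + C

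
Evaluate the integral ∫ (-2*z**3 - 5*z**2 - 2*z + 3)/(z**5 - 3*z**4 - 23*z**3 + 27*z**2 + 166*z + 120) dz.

Factor the denominator: (z - 5)*(z - 4)*(z + 1)*(z + 2)*(z + 3).
Partial-fraction decomposition: 9/(56*(z + 3)) - 1/(14*(z + 2)) + 1/(30*(z + 1)) + 71/(70*(z - 4)) - 191/(168*(z - 5)).
Integrate each term: A/(z−a) contributes A·log|z−a|.

-191*log(z - 5)/168 + 71*log(z - 4)/70 + log(z + 1)/30 - log(z + 2)/14 + 9*log(z + 3)/56 + C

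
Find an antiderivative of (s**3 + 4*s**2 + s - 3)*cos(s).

Use integration by parts with u = s**3 + 4*s**2 + s - 3, dv = cos(s) ds, so v = sin(s).
Apply parts 3 times (tabular method): alternate signs, differentiate u down to 0, integrate dv up.

s**3*sin(s) + 4*s**2*sin(s) + 3*s**2*cos(s) - 5*s*sin(s) + 8*s*cos(s) - 11*sin(s) - 5*cos(s) + C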